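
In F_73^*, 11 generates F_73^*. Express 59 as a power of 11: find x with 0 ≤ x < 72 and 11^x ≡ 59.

59

Baby-step giant-step with m = ceil(sqrt(72)) = 9.
Baby table (11^j mod 73 for j=0..8):
  0:1  1:11  2:48  3:17  4:41  5:13  6:70  7:40
  8:2
Giant step factor: 11^(-9) ≡ 10 (mod 73).
Scan 59·10^i mod 73 for i = 0, 1, …:
  i=0: 59   i=1: 6   i=2: 60   i=3: 16
  i=4: 14   i=5: 67   i=6: 13
Match at i=6, j=5: x = 6·9 + 5 = 59.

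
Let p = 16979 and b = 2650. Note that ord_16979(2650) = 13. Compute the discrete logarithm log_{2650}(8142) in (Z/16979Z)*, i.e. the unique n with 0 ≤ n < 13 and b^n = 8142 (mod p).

10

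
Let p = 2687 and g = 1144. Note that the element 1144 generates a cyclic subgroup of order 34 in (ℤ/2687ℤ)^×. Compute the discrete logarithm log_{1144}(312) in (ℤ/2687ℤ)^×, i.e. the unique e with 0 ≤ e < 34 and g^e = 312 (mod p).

12

Successive powers of 1144 modulo 2687:
  1144^0=1  1144^1=1144  1144^2=167  1144^3=271  1144^4=1019  1144^5=2265
  1144^6=892  1144^7=2075  1144^8=1179  1144^9=2589  1144^10=742  1144^11=2443
  1144^12=312
So 1144^12 ≡ 312 (mod 2687), giving e = 12.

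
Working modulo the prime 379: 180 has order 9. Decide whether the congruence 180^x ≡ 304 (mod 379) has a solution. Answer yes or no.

⟨180⟩ has order 9; its elements mod 379 are {1, 51, 84, 115, 180, 185, 234, 327, 339}.
304 is not in this set.

no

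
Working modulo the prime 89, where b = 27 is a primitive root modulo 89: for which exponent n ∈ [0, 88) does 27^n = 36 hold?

Baby-step giant-step with m = ceil(sqrt(88)) = 10.
Baby table (27^j mod 89 for j=0..9):
  0:1  1:27  2:17  3:14  4:22  5:60  6:18  7:41
  8:39  9:74
Giant step factor: 27^(-10) ≡ 69 (mod 89).
Scan 36·69^i mod 89 for i = 0, 1, …:
  i=0: 36   i=1: 81   i=2: 71   i=3: 4
  i=4: 9   i=5: 87   i=6: 40   i=7: 1
Match at i=7, j=0: n = 7·10 + 0 = 70.

70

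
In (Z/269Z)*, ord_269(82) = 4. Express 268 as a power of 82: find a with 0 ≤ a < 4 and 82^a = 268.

2

Successive powers of 82 modulo 269:
  82^0=1  82^1=82  82^2=268
So 82^2 ≡ 268 (mod 269), giving a = 2.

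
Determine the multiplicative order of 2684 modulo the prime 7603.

The order of 2684 must divide p − 1 = 7602 = 2 · 3 · 7 · 181.
Divisors: 1, 2, 3, 6, 7, 14, 21, 42, 181, 362, 543, 1086, 1267, 2534, 3801, 7602.
Check each in increasing order: 2684^1 ≡ 2684;  2684^2 ≡ 3815;  2684^3 ≡ 5822;  2684^6 ≡ 1510;  2684^7 ≡ 441;  2684^14 ≡ 4406;  2684^21 ≡ 4281;  2684^42 ≡ 3731;  2684^181 ≡ 5944;  2684^362 ≡ 7598;  2684^543 ≡ 692;  2684^1086 ≡ 7478;  2684^1267 ≡ 2094;  2684^2534 ≡ 5508;  2684^3801 ≡ 1.
Smallest exponent giving 1 is 3801.

3801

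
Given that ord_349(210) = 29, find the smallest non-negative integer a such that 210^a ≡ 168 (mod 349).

Successive powers of 210 modulo 349:
  210^0=1  210^1=210  210^2=126  210^3=285  210^4=171  210^5=312
  210^6=257  210^7=224  210^8=274  210^9=304  210^10=322  210^11=263
  210^12=88  210^13=332  210^14=269  210^15=301  210^16=41  210^17=234
  210^18=280  210^19=168
So 210^19 ≡ 168 (mod 349), giving a = 19.

19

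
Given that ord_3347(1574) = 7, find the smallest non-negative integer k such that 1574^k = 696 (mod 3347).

Successive powers of 1574 modulo 3347:
  1574^0=1  1574^1=1574  1574^2=696
So 1574^2 ≡ 696 (mod 3347), giving k = 2.

2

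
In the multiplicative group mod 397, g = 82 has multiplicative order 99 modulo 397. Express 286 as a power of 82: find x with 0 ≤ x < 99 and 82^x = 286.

88

Baby-step giant-step with m = ceil(sqrt(99)) = 10.
Baby table (82^j mod 397 for j=0..9):
  0:1  1:82  2:372  3:332  4:228  5:37  6:255  7:266
  8:374  9:99
Giant step factor: 82^(-10) ≡ 29 (mod 397).
Scan 286·29^i mod 397 for i = 0, 1, …:
  i=0: 286   i=1: 354   i=2: 341   i=3: 361
  i=4: 147   i=5: 293   i=6: 160   i=7: 273
  i=8: 374
Match at i=8, j=8: x = 8·10 + 8 = 88.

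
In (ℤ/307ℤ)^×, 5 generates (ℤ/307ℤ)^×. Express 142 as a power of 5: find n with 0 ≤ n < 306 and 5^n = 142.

239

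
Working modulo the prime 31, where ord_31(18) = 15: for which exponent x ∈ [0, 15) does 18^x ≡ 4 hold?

3

Successive powers of 18 modulo 31:
  18^0=1  18^1=18  18^2=14  18^3=4
So 18^3 ≡ 4 (mod 31), giving x = 3.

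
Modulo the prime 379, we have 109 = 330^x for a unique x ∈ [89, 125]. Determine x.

103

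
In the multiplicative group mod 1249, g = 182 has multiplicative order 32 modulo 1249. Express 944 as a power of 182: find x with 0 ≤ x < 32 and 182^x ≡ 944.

25

Successive powers of 182 modulo 1249:
  182^0=1  182^1=182  182^2=650  182^3=894  182^4=338  182^5=315
  182^6=1125  182^7=1163  182^8=585  182^9=305  182^10=554  182^11=908
  182^12=388  182^13=672  182^14=1151  182^15=899  182^16=1248  182^17=1067
  182^18=599  182^19=355  182^20=911  182^21=934  182^22=124  182^23=86
  182^24=664  182^25=944
So 182^25 ≡ 944 (mod 1249), giving x = 25.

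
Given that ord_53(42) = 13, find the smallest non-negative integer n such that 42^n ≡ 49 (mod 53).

9

Successive powers of 42 modulo 53:
  42^0=1  42^1=42  42^2=15  42^3=47  42^4=13  42^5=16
  42^6=36  42^7=28  42^8=10  42^9=49
So 42^9 ≡ 49 (mod 53), giving n = 9.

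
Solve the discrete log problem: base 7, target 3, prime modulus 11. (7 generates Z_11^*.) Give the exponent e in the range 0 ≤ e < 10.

4

Successive powers of 7 modulo 11:
  7^0=1  7^1=7  7^2=5  7^3=2  7^4=3
So 7^4 ≡ 3 (mod 11), giving e = 4.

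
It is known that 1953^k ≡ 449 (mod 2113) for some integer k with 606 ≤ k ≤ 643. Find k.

Compute 1953^606 mod 2113 = 236, then multiply by 1953 repeatedly:
  1953^606=236  1953^607=274  1953^608=533  1953^609=1353  1953^610=1159
  1953^611=504  1953^612=1767  1953^613=422  1953^614=96  1953^615=1544
  1953^616=181  1953^617=622  1953^618=1904  1953^619=1745  1953^620=1829
  1953^621=1067  1953^622=433  1953^623=449
Found 449 at exponent 623.

623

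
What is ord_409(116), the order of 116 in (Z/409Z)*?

408

The order of 116 must divide p − 1 = 408 = 2^3 · 3 · 17.
Divisors: 1, 2, 3, 4, 6, 8, 12, 17, 24, 34, 51, 68, 102, 136, 204, 408.
Check each in increasing order: 116^1 ≡ 116;  116^2 ≡ 368;  116^3 ≡ 152;  116^4 ≡ 45;  116^6 ≡ 200;  116^8 ≡ 389;  116^12 ≡ 327;  116^17 ≡ 183;  116^24 ≡ 180;  116^34 ≡ 360;  116^51 ≡ 31;  116^68 ≡ 356;  116^102 ≡ 143;  116^136 ≡ 355;  116^204 ≡ 408;  116^408 ≡ 1.
Smallest exponent giving 1 is 408.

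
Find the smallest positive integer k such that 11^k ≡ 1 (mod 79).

The order of 11 must divide p − 1 = 78 = 2 · 3 · 13.
Divisors: 1, 2, 3, 6, 13, 26, 39, 78.
Check each in increasing order: 11^1 ≡ 11;  11^2 ≡ 42;  11^3 ≡ 67;  11^6 ≡ 65;  11^13 ≡ 23;  11^26 ≡ 55;  11^39 ≡ 1.
Smallest exponent giving 1 is 39.

39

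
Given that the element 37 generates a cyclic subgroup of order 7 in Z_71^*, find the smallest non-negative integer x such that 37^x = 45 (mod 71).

4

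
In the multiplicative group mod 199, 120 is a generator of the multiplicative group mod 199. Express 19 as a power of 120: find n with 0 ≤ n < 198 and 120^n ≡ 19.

121

Baby-step giant-step with m = ceil(sqrt(198)) = 15.
Baby table (120^j mod 199 for j=0..14):
  0:1  1:120  2:72  3:83  4:10  5:6  6:123  7:34
  8:100  9:60  10:36  11:141  12:5  13:3  14:161
Giant step factor: 120^(-15) ≡ 82 (mod 199).
Scan 19·82^i mod 199 for i = 0, 1, …:
  i=0: 19   i=1: 165   i=2: 197   i=3: 35
  i=4: 84   i=5: 122   i=6: 54   i=7: 50
  i=8: 120
Match at i=8, j=1: n = 8·15 + 1 = 121.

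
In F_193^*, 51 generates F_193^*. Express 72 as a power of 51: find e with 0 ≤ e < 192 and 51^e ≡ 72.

186

Baby-step giant-step with m = ceil(sqrt(192)) = 14.
Baby table (51^j mod 193 for j=0..13):
  0:1  1:51  2:92  3:60  4:165  5:116  6:126  7:57
  8:12  9:33  10:139  11:141  12:50  13:41
Giant step factor: 51^(-14) ≡ 6 (mod 193).
Scan 72·6^i mod 193 for i = 0, 1, …:
  i=0: 72   i=1: 46   i=2: 83   i=3: 112
  i=4: 93   i=5: 172   i=6: 67   i=7: 16
  i=8: 96   i=9: 190   i=10: 175   i=11: 85
  i=12: 124   i=13: 165
Match at i=13, j=4: e = 13·14 + 4 = 186.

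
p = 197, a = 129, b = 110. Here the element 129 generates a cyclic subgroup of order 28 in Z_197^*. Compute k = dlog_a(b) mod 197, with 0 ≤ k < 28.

5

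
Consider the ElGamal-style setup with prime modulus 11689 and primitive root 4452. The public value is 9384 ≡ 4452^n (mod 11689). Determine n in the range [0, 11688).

6396

Baby-step giant-step with m = ceil(sqrt(11688)) = 109.
Baby table (4452^j mod 11689 for j=0..108):
  0:1  1:4452  2:7449  3:1255  4:11607  5:8984  6:8699  7:2291
  8:6724  9:11408  10:11400  11:10851  12:9704  13:11353  14:320  15:10271
  16:10813  17:4174  18:8827  19:11075  20:1698  21:8402  22:904  23:3592
  24:1032  25:687  26:7695  27:9370  28:8888  29:2111  30:216  31:3134
  32:7591  33:2233  34:5666  35:170  36:8744  37:3918  38:2948  39:9438
  40:7710  41:6016  42:3733  43:9247  44:10675  45:9315  46:9497  47:1531
  48:1325  49:7644  50:4409  51:3037  52:8240  53:4398  54:821  55:8124
  56:2282  57:1723  58:2812  59:105  60:11589  61:10671  62:3196  63:3079
  64:8200  65:1653  66:6775  67:4680  68:5562  69:4722  70:5522  71:1977
  72:11476  73:10222  74:3067  75:1532  76:5777  77:3404  78:5664  79:2955
  80:5535  81:1408  82:3112  83:3159  84:2001  85:1434  86:1974  87:9809
  88:11253  89:10991  90:1778  91:2203  92:685  93:10480  94:6161  95:6378
  96:2275  97:5626  98:9114  99:3009  100:474  101:6228  102:748  103:10420
  104:7888  105:3620  106:8798  107:10546  108:7768
Giant step factor: 4452^(-109) ≡ 10686 (mod 11689).
Scan 9384·10686^i mod 11689 for i = 0, 1, …:
  i=0: 9384   i=1: 9182   i=2: 1386   i=3: 833
  i=4: 6109   i=5: 9398   i=6: 6829   i=7: 267
  i=8: 1046   i=9: 2872     …   i=57: 1174
  i=58: 3067
Match at i=58, j=74: n = 58·109 + 74 = 6396.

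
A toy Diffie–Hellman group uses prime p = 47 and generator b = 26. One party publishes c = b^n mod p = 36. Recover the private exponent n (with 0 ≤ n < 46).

Successive powers of 26 modulo 47:
  26^0=1  26^1=26  26^2=18  26^3=45  26^4=42  26^5=11
  26^6=4  26^7=10  26^8=25  26^9=39  26^10=27  26^11=44
  26^12=16  26^13=40  26^14=6  26^15=15  26^16=14  26^17=35
  26^18=17  26^19=19  26^20=24  26^21=13  26^22=9  26^23=46
  26^24=21  26^25=29  26^26=2  26^27=5  26^28=36
So 26^28 ≡ 36 (mod 47), giving n = 28.

28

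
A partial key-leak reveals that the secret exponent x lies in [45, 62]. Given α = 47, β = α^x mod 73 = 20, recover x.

47

Compute 47^45 mod 73 = 51, then multiply by 47 repeatedly:
  47^45=51  47^46=61  47^47=20
Found 20 at exponent 47.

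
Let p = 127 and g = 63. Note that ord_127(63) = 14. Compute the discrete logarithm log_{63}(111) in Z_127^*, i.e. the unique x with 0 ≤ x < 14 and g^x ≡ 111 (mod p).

3

Successive powers of 63 modulo 127:
  63^0=1  63^1=63  63^2=32  63^3=111
So 63^3 ≡ 111 (mod 127), giving x = 3.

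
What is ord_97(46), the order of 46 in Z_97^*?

32

The order of 46 must divide p − 1 = 96 = 2^5 · 3.
Divisors: 1, 2, 3, 4, 6, 8, 12, 16, 24, 32, 48, 96.
Check each in increasing order: 46^1 ≡ 46;  46^2 ≡ 79;  46^3 ≡ 45;  46^4 ≡ 33;  46^6 ≡ 85;  46^8 ≡ 22;  46^12 ≡ 47;  46^16 ≡ 96;  46^24 ≡ 75;  46^32 ≡ 1.
Smallest exponent giving 1 is 32.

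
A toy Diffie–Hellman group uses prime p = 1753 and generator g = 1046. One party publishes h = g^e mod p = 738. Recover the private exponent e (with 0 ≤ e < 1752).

1578

Baby-step giant-step with m = ceil(sqrt(1752)) = 42.
Baby table (1046^j mod 1753 for j=0..41):
  0:1  1:1046  2:244  3:1039  4:1687  5:1084  6:1426  7:1546
  8:850  9:329  10:546  11:1391  12:1749  13:1075  14:777  15:1103
  16:264  17:923  18:1308  19:828  20:106  21:437  22:1322  23:1448
  24:16  25:959  26:398  27:847  28:697  29:1567  30:27  31:194
  32:1329  33:5  34:1724  35:1220  36:1689  37:1423  38:161  39:118
  40:718  41:744
Giant step factor: 1046^(-42) ≡ 211 (mod 1753).
Scan 738·211^i mod 1753 for i = 0, 1, …:
  i=0: 738   i=1: 1454   i=2: 19   i=3: 503
  i=4: 953   i=5: 1241   i=6: 654   i=7: 1260
  i=8: 1157   i=9: 460     …   i=36: 25
  i=37: 16
Match at i=37, j=24: e = 37·42 + 24 = 1578.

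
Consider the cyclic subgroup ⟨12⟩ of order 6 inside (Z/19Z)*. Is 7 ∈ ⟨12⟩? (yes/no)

⟨12⟩ has order 6; its elements mod 19 are {1, 7, 8, 11, 12, 18}.
7 is in this set.

yes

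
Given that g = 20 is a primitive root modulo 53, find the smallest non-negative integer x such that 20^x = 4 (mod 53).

34

Baby-step giant-step with m = ceil(sqrt(52)) = 8.
Baby table (20^j mod 53 for j=0..7):
  0:1  1:20  2:29  3:50  4:46  5:19  6:9  7:21
Giant step factor: 20^(-8) ≡ 13 (mod 53).
Scan 4·13^i mod 53 for i = 0, 1, …:
  i=0: 4   i=1: 52   i=2: 40   i=3: 43
  i=4: 29
Match at i=4, j=2: x = 4·8 + 2 = 34.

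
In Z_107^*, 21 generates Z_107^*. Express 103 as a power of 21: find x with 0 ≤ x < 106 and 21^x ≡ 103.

23

Successive powers of 21 modulo 107:
  21^0=1  21^1=21  21^2=13  21^3=59  21^4=62  21^5=18
  21^6=57  21^7=20  21^8=99  21^9=46  21^10=3  21^11=63
  21^12=39  21^13=70  21^14=79  21^15=54  21^16=64  21^17=60
  21^18=83  21^19=31  21^20=9  21^21=82  21^22=10  21^23=103
So 21^23 ≡ 103 (mod 107), giving x = 23.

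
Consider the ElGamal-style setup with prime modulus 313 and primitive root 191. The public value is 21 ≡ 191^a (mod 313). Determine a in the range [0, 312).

35

Baby-step giant-step with m = ceil(sqrt(312)) = 18.
Baby table (191^j mod 313 for j=0..17):
  0:1  1:191  2:173  3:178  4:194  5:120  6:71  7:102
  8:76  9:118  10:2  11:69  12:33  13:43  14:75  15:240
  16:142  17:204
Giant step factor: 191^(-18) ≡ 278 (mod 313).
Scan 21·278^i mod 313 for i = 0, 1, …:
  i=0: 21   i=1: 204
Match at i=1, j=17: a = 1·18 + 17 = 35.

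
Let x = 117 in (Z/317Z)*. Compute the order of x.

316

The order of 117 must divide p − 1 = 316 = 2^2 · 79.
Divisors: 1, 2, 4, 79, 158, 316.
Check each in increasing order: 117^1 ≡ 117;  117^2 ≡ 58;  117^4 ≡ 194;  117^79 ≡ 114;  117^158 ≡ 316;  117^316 ≡ 1.
Smallest exponent giving 1 is 316.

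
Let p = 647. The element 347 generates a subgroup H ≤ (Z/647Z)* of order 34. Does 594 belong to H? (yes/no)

yes

594 ∈ ⟨347⟩ iff 594^34 ≡ 1 (mod 647), since |⟨347⟩| = 34.
594^34 mod 647 = 1.
Since 1 = 1, 594 lies in the subgroup.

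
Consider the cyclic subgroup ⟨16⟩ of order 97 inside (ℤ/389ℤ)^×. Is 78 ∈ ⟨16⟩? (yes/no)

yes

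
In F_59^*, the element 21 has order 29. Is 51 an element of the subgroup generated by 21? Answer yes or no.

yes

51 ∈ ⟨21⟩ iff 51^29 ≡ 1 (mod 59), since |⟨21⟩| = 29.
51^29 mod 59 = 1.
Since 1 = 1, 51 lies in the subgroup.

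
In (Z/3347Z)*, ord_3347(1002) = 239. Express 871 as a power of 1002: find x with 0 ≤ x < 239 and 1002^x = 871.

3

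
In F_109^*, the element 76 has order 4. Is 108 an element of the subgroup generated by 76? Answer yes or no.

⟨76⟩ has order 4; its elements mod 109 are {1, 33, 76, 108}.
108 is in this set.

yes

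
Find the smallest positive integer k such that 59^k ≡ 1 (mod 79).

78

The order of 59 must divide p − 1 = 78 = 2 · 3 · 13.
Divisors: 1, 2, 3, 6, 13, 26, 39, 78.
Check each in increasing order: 59^1 ≡ 59;  59^2 ≡ 5;  59^3 ≡ 58;  59^6 ≡ 46;  59^13 ≡ 24;  59^26 ≡ 23;  59^39 ≡ 78;  59^78 ≡ 1.
Smallest exponent giving 1 is 78.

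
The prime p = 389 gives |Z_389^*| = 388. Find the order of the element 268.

194

The order of 268 must divide p − 1 = 388 = 2^2 · 97.
Divisors: 1, 2, 4, 97, 194, 388.
Check each in increasing order: 268^1 ≡ 268;  268^2 ≡ 248;  268^4 ≡ 42;  268^97 ≡ 388;  268^194 ≡ 1.
Smallest exponent giving 1 is 194.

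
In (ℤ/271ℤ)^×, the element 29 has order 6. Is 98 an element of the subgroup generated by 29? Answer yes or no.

98 ∈ ⟨29⟩ iff 98^6 ≡ 1 (mod 271), since |⟨29⟩| = 6.
98^6 mod 271 = 81.
Since 81 ≠ 1, 98 does not lie in the subgroup.

no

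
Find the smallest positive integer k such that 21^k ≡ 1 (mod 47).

23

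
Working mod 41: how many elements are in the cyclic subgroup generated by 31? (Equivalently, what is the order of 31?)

10

The order of 31 must divide p − 1 = 40 = 2^3 · 5.
Divisors: 1, 2, 4, 5, 8, 10, 20, 40.
Check each in increasing order: 31^1 ≡ 31;  31^2 ≡ 18;  31^4 ≡ 37;  31^5 ≡ 40;  31^8 ≡ 16;  31^10 ≡ 1.
Smallest exponent giving 1 is 10.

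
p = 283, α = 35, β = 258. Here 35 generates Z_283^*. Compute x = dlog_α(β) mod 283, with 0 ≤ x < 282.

79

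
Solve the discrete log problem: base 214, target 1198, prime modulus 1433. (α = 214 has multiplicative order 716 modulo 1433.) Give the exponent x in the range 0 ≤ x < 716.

Baby-step giant-step with m = ceil(sqrt(716)) = 27.
Baby table (214^j mod 1433 for j=0..26):
  0:1  1:214  2:1373  3:57  4:734  5:879  6:383  7:281
  8:1381  9:336  10:254  11:1335  12:523  13:148  14:146  15:1151
  16:1271  17:1157  18:1122  19:797  20:31  21:902  22:1006  23:334
  24:1259  25:22  26:409
Giant step factor: 214^(-27) ≡ 279 (mod 1433).
Scan 1198·279^i mod 1433 for i = 0, 1, …:
  i=0: 1198   i=1: 353   i=2: 1043   i=3: 98
  i=4: 115   i=5: 559   i=6: 1197   i=7: 74
  i=8: 584   i=9: 1007     …   i=15: 682
  i=16: 1122
Match at i=16, j=18: x = 16·27 + 18 = 450.

450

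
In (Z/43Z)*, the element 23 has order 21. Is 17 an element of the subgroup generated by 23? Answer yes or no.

17 ∈ ⟨23⟩ iff 17^21 ≡ 1 (mod 43), since |⟨23⟩| = 21.
17^21 mod 43 = 1.
Since 1 = 1, 17 lies in the subgroup.

yes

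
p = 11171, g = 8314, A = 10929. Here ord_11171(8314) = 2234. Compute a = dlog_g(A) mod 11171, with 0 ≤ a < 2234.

364

Baby-step giant-step with m = ceil(sqrt(2234)) = 48.
Baby table (8314^j mod 11171 for j=0..47):
  0:1  1:8314  2:7619  3:4796  4:4645  5:383  6:527  7:2446
  8:4824  9:2846  10:1466  11:763  12:9625  13:4377  14:6431  15:2928
  16:1783  17:11116  18:741  19:5453  20:4324  21:1458  22:1277  23:4528
  24:10693  25:2784  26:11035  27:8738  28:2719  29:6833  30:5027  31:3767
  32:6525  33:2474  34:3025  35:3929  36:1702  37:7942  38:9178  39:7962
  40:7893  41:3948  42:3274  43:7480  44:10934  45:6849  46:3999  47:2790
Giant step factor: 8314^(-48) ≡ 7176 (mod 11171).
Scan 10929·7176^i mod 11171 for i = 0, 1, …:
  i=0: 10929   i=1: 6084   i=2: 2516   i=3: 2480
  i=4: 1077   i=5: 9391   i=6: 6344   i=7: 2719
Match at i=7, j=28: a = 7·48 + 28 = 364.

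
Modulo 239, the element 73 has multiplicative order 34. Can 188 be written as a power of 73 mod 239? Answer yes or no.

188 ∈ ⟨73⟩ iff 188^34 ≡ 1 (mod 239), since |⟨73⟩| = 34.
188^34 mod 239 = 1.
Since 1 = 1, 188 lies in the subgroup.

yes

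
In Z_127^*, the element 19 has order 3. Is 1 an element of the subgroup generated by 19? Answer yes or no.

yes

⟨19⟩ has order 3; its elements mod 127 are {1, 19, 107}.
1 is in this set.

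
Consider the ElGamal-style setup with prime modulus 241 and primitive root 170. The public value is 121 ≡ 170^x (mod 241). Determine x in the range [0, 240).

110

Baby-step giant-step with m = ceil(sqrt(240)) = 16.
Baby table (170^j mod 241 for j=0..15):
  0:1  1:170  2:221  3:215  4:159  5:38  6:194  7:204
  8:217  9:17  10:239  11:142  12:40  13:52  14:164  15:165
Giant step factor: 170^(-16) ≡ 100 (mod 241).
Scan 121·100^i mod 241 for i = 0, 1, …:
  i=0: 121   i=1: 50   i=2: 180   i=3: 166
  i=4: 212   i=5: 233   i=6: 164
Match at i=6, j=14: x = 6·16 + 14 = 110.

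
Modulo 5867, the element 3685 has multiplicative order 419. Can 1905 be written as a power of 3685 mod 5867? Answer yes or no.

yes

1905 ∈ ⟨3685⟩ iff 1905^419 ≡ 1 (mod 5867), since |⟨3685⟩| = 419.
1905^419 mod 5867 = 1.
Since 1 = 1, 1905 lies in the subgroup.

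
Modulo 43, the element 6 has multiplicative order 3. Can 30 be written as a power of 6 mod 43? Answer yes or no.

⟨6⟩ has order 3; its elements mod 43 are {1, 6, 36}.
30 is not in this set.

no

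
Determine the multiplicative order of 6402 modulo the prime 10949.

5474

The order of 6402 must divide p − 1 = 10948 = 2^2 · 7 · 17 · 23.
Divisors: 1, 2, 4, 7, 14, 17, 23, 28, 34, 46, 68, 92, 119, 161, 238, 322, 391, 476, 644, 782, 1564, 2737, 5474, 10948.
Check each in increasing order: 6402^1 ≡ 6402;  6402^2 ≡ 3497;  6402^4 ≡ 9925;  6402^7 ≡ 2736;  6402^14 ≡ 7529;  6402^17 ≡ 2979;  6402^23 ≡ 4290;  6402^28 ≡ 2868;  6402^34 ≡ 5751;  6402^46 ≡ 9780;  6402^68 ≡ 8021;  6402^92 ≡ 8885;  6402^119 ≡ 5458;  6402^161 ≡ 4071;  6402^238 ≡ 8484;  6402^322 ≡ 7204;  6402^391 ≡ 9535;  6402^476 ≡ 10479;  6402^644 ≡ 10305;  6402^782 ≡ 6678;  6402^1564 ≡ 407;  6402^2737 ≡ 10948;  6402^5474 ≡ 1.
Smallest exponent giving 1 is 5474.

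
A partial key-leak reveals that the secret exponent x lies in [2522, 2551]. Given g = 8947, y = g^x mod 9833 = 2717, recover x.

Compute 8947^2522 mod 9833 = 7655, then multiply by 8947 repeatedly:
  8947^2522=7655  8947^2523=2440  8947^2524=1420  8947^2525=504  8947^2526=5774
  8947^2527=7229  8947^2528=6222  8947^2529=3621  8947^2530=7185  8947^2531=5874
  8947^2532=7126  8947^2533=8983  8947^2534=5792  8947^2535=1114  8947^2536=6129
  8947^2537=7355  8947^2538=2749  8947^2539=2970  8947^2540=3824  8947^2541=4321
  8947^2542=6464  8947^2543=5535  8947^2544=2657  8947^2545=5818  8947^2546=7577
  8947^2547=2717
Found 2717 at exponent 2547.

2547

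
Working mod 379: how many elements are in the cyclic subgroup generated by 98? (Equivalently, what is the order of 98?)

The order of 98 must divide p − 1 = 378 = 2 · 3^3 · 7.
Divisors: 1, 2, 3, 6, 7, 9, 14, 18, 21, 27, 42, 54, 63, 126, 189, 378.
Check each in increasing order: 98^1 ≡ 98;  98^2 ≡ 129;  98^3 ≡ 135;  98^6 ≡ 33;  98^7 ≡ 202;  98^9 ≡ 286;  98^14 ≡ 251;  98^18 ≡ 311;  98^21 ≡ 295;  98^27 ≡ 260;  98^42 ≡ 234;  98^54 ≡ 138;  98^63 ≡ 52;  98^126 ≡ 51;  98^189 ≡ 378;  98^378 ≡ 1.
Smallest exponent giving 1 is 378.

378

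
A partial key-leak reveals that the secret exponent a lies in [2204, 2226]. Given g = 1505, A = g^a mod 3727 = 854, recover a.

Compute 1505^2204 mod 3727 = 3578, then multiply by 1505 repeatedly:
  1505^2204=3578  1505^2205=3102  1505^2206=2306  1505^2207=693  1505^2208=3132
  1505^2209=2732  1505^2210=779  1505^2211=2117  1505^2212=3227  1505^2213=354
  1505^2214=3536  1505^2215=3251  1505^2216=2931  1505^2217=2114  1505^2218=2439
  1505^2219=3327  1505^2220=1774  1505^2221=1338  1505^2222=1110  1505^2223=854
Found 854 at exponent 2223.

2223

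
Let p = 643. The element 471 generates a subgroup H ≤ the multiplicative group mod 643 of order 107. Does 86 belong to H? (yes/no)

yes

86 ∈ ⟨471⟩ iff 86^107 ≡ 1 (mod 643), since |⟨471⟩| = 107.
86^107 mod 643 = 1.
Since 1 = 1, 86 lies in the subgroup.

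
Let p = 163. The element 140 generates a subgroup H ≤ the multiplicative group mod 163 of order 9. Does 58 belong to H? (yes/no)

yes

⟨140⟩ has order 9; its elements mod 163 are {1, 38, 40, 53, 58, 85, 104, 133, 140}.
58 is in this set.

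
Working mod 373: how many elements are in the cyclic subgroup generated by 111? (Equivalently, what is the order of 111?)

The order of 111 must divide p − 1 = 372 = 2^2 · 3 · 31.
Divisors: 1, 2, 3, 4, 6, 12, 31, 62, 93, 124, 186, 372.
Check each in increasing order: 111^1 ≡ 111;  111^2 ≡ 12;  111^3 ≡ 213;  111^4 ≡ 144;  111^6 ≡ 236;  111^12 ≡ 119;  111^31 ≡ 1.
Smallest exponent giving 1 is 31.

31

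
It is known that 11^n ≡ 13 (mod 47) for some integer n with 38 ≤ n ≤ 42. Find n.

41

Compute 11^38 mod 47 = 4, then multiply by 11 repeatedly:
  11^38=4  11^39=44  11^40=14  11^41=13
Found 13 at exponent 41.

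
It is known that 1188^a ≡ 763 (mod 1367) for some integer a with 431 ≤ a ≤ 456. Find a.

456

Compute 1188^431 mod 1367 = 1027, then multiply by 1188 repeatedly:
  1188^431=1027  1188^432=712  1188^433=1050  1188^434=696  1188^435=1180
  1188^436=665  1188^437=1261  1188^438=1203  1188^439=649  1188^440=24
  1188^441=1172  1188^442=730  1188^443=562  1188^444=560  1188^445=918
  1188^446=1085  1188^447=1266  1188^448=308  1188^449=915  1188^450=255
  1188^451=833  1188^452=1263  1188^453=845  1188^454=482  1188^455=1210
  1188^456=763
Found 763 at exponent 456.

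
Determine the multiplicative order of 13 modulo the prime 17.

The order of 13 must divide p − 1 = 16 = 2^4.
Divisors: 1, 2, 4, 8, 16.
Check each in increasing order: 13^1 ≡ 13;  13^2 ≡ 16;  13^4 ≡ 1.
Smallest exponent giving 1 is 4.

4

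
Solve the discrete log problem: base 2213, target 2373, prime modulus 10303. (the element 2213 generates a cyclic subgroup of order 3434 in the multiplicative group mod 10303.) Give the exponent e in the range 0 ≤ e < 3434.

674

Baby-step giant-step with m = ceil(sqrt(3434)) = 59.
Baby table (2213^j mod 10303 for j=0..58):
  0:1  1:2213  2:3444  3:7655  4:2383  5:8746  6:5864  7:5555
  8:1736  9:9052  10:3044  11:8513  12:5385  13:6737  14:540  15:10175
  16:5220  17:2197  18:9248  19:4066  20:3539  21:1527  22:10170  23:4458
  24:5583  25:1882  26:2454  27:1021  28:3116  29:3001  30:6081  31:1535
  32:7268  33:1101  34:5005  35:340  36:301  37:6721  38:6344  39:6586
  40:6376  41:5281  42:3251  43:2969  44:7386  45:4660  46:9580  47:7269
  48:3314  49:8449  50:7995  51:2684  52:5164  53:1905  54:1838  55:8112
  56:4030  57:6295  58:1179
Giant step factor: 2213^(-59) ≡ 2008 (mod 10303).
Scan 2373·2008^i mod 10303 for i = 0, 1, …:
  i=0: 2373   i=1: 4998   i=2: 862   i=3: 10295
  i=4: 4542   i=5: 2181   i=6: 673   i=7: 1691
  i=8: 5841   i=9: 3914   i=10: 8426   i=11: 1882
Match at i=11, j=25: e = 11·59 + 25 = 674.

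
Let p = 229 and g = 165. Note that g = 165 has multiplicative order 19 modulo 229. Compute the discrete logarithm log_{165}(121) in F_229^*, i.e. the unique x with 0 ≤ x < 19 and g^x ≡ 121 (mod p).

8

Successive powers of 165 modulo 229:
  165^0=1  165^1=165  165^2=203  165^3=61  165^4=218  165^5=17
  165^6=57  165^7=16  165^8=121
So 165^8 ≡ 121 (mod 229), giving x = 8.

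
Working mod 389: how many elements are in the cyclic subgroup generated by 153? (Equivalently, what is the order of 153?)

194

The order of 153 must divide p − 1 = 388 = 2^2 · 97.
Divisors: 1, 2, 4, 97, 194, 388.
Check each in increasing order: 153^1 ≡ 153;  153^2 ≡ 69;  153^4 ≡ 93;  153^97 ≡ 388;  153^194 ≡ 1.
Smallest exponent giving 1 is 194.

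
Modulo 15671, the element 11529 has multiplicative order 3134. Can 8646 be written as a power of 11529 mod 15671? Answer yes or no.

8646 ∈ ⟨11529⟩ iff 8646^3134 ≡ 1 (mod 15671), since |⟨11529⟩| = 3134.
8646^3134 mod 15671 = 4537.
Since 4537 ≠ 1, 8646 does not lie in the subgroup.

no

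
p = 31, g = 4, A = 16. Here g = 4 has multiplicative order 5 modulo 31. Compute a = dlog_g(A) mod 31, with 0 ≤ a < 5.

Successive powers of 4 modulo 31:
  4^0=1  4^1=4  4^2=16
So 4^2 ≡ 16 (mod 31), giving a = 2.

2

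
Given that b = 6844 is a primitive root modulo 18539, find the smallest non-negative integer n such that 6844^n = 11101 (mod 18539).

2125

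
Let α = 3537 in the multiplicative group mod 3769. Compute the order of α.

628

The order of 3537 must divide p − 1 = 3768 = 2^3 · 3 · 157.
Divisors: 1, 2, 3, 4, 6, 8, 12, 24, 157, 314, 471, 628, 942, 1256, 1884, 3768.
Check each in increasing order: 3537^1 ≡ 3537;  3537^2 ≡ 1058;  3537^3 ≡ 3298;  3537^4 ≡ 3740;  3537^6 ≡ 3239;  3537^8 ≡ 841;  3537^12 ≡ 1994;  3537^24 ≡ 3510;  3537^157 ≡ 2324;  3537^314 ≡ 3768;  3537^471 ≡ 1445;  3537^628 ≡ 1.
Smallest exponent giving 1 is 628.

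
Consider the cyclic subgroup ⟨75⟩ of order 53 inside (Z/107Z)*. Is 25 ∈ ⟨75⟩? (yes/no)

25 ∈ ⟨75⟩ iff 25^53 ≡ 1 (mod 107), since |⟨75⟩| = 53.
25^53 mod 107 = 1.
Since 1 = 1, 25 lies in the subgroup.

yes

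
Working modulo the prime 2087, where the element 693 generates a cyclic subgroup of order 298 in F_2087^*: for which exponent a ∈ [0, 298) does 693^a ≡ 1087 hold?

Successive powers of 693 modulo 2087:
  693^0=1  693^1=693  693^2=239  693^3=754  693^4=772  693^5=724
  693^6=852  693^7=1902  693^8=1189  693^9=1699  693^10=339  693^11=1183
  693^12=1715  693^13=992  693^14=833  693^15=1257  693^16=822  693^17=1982
  693^18=280  693^19=2036  693^20=136  693^21=333  693^22=1199  693^23=281
  693^24=642  693^25=375  693^26=1087
So 693^26 ≡ 1087 (mod 2087), giving a = 26.

26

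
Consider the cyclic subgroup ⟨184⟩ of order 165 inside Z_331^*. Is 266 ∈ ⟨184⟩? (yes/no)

yes

266 ∈ ⟨184⟩ iff 266^165 ≡ 1 (mod 331), since |⟨184⟩| = 165.
266^165 mod 331 = 1.
Since 1 = 1, 266 lies in the subgroup.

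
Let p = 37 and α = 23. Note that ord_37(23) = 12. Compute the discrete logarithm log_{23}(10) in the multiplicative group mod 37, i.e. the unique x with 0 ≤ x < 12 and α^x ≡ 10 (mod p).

Successive powers of 23 modulo 37:
  23^0=1  23^1=23  23^2=11  23^3=31  23^4=10
So 23^4 ≡ 10 (mod 37), giving x = 4.

4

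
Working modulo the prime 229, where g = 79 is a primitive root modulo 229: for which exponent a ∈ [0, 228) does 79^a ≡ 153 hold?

220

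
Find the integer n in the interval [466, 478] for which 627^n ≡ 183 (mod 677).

474

Compute 627^466 mod 677 = 543, then multiply by 627 repeatedly:
  627^466=543  627^467=607  627^468=115  627^469=343  627^470=452
  627^471=418  627^472=87  627^473=389  627^474=183
Found 183 at exponent 474.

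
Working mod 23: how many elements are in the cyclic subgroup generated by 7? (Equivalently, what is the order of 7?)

22

The order of 7 must divide p − 1 = 22 = 2 · 11.
Divisors: 1, 2, 11, 22.
Check each in increasing order: 7^1 ≡ 7;  7^2 ≡ 3;  7^11 ≡ 22;  7^22 ≡ 1.
Smallest exponent giving 1 is 22.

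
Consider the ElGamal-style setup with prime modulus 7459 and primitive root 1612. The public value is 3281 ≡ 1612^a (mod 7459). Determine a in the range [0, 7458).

635

Baby-step giant-step with m = ceil(sqrt(7458)) = 87.
Baby table (1612^j mod 7459 for j=0..86):
  0:1  1:1612  2:2812  3:5331  4:804  5:5641  6:771  7:4658
  8:4942  9:292  10:787  11:614  12:5180  13:3539  14:6192  15:1362
  16:2598  17:3477  18:3215  19:6034  20:272  21:5842  22:4046  23:2986
  24:2377  25:5257  26:860  27:6405  28:1604  29:4834  30:5212  31:2910
  32:6668  33:397  34:5949  35:4973  36:5510  37:5910  38:1777  39:268
  40:6853  41:257  42:4039  43:6620  44:5070  45:5235  46:2691  47:4213
  48:3666  49:2064  50:454  51:866  52:1159  53:3558  54:6984  55:2577
  56:6920  57:3835  58:5968  59:5765  60:6725  61:2773  62:2135  63:3021
  64:6584  65:6710  66:970  67:4709  68:5105  69:1983  70:4144  71:4323
  72:1970  73:5565  74:5062  75:7257  76:2572  77:6319  78:4693  79:1690
  80:1745  81:897  82:6377  83:1222  84:688  85:5124  86:2775
Giant step factor: 1612^(-87) ≡ 4756 (mod 7459).
Scan 3281·4756^i mod 7459 for i = 0, 1, …:
  i=0: 3281   i=1: 208   i=2: 4660   i=3: 2271
  i=4: 244   i=5: 4319   i=6: 6537   i=7: 860
Match at i=7, j=26: a = 7·87 + 26 = 635.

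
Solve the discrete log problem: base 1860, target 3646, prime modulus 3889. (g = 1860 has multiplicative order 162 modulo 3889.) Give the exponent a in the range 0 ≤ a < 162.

67

Baby-step giant-step with m = ceil(sqrt(162)) = 13.
Baby table (1860^j mod 3889 for j=0..12):
  0:1  1:1860  2:2279  3:3819  4:2026  5:3808  6:1011  7:2073
  8:1781  9:3121  10:2672  11:3667  12:3203
Giant step factor: 1860^(-13) ≡ 856 (mod 3889).
Scan 3646·856^i mod 3889 for i = 0, 1, …:
  i=0: 3646   i=1: 1998   i=2: 3017   i=3: 256
  i=4: 1352   i=5: 2279
Match at i=5, j=2: a = 5·13 + 2 = 67.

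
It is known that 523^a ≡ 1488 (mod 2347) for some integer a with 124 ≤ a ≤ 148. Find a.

Compute 523^124 mod 2347 = 267, then multiply by 523 repeatedly:
  523^124=267  523^125=1168  523^126=644  523^127=1191  523^128=938
  523^129=51  523^130=856  523^131=1758  523^132=1757  523^133=1234
  523^134=2304  523^135=981  523^136=1417  523^137=1786  523^138=2319
  523^139=1785  523^140=1796  523^141=508  523^142=473  523^143=944
  523^144=842  523^145=1477  523^146=308  523^147=1488
Found 1488 at exponent 147.

147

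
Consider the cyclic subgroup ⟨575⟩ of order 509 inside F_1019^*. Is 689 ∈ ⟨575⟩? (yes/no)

yes

689 ∈ ⟨575⟩ iff 689^509 ≡ 1 (mod 1019), since |⟨575⟩| = 509.
689^509 mod 1019 = 1.
Since 1 = 1, 689 lies in the subgroup.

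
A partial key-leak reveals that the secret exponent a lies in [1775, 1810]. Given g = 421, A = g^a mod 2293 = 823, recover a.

1802

Compute 421^1775 mod 2293 = 888, then multiply by 421 repeatedly:
  421^1775=888  421^1776=89  421^1777=781  421^1778=902  421^1779=1397
  421^1780=1129  421^1781=658  421^1782=1858  421^1783=305  421^1784=2290
  421^1785=1030  421^1786=253  421^1787=1035  421^1788=65  421^1789=2142
  421^1790=633  421^1791=505  421^1792=1649  421^1793=1743  421^1794=43
  421^1795=2052  421^1796=1724  421^1797=1216  421^1798=597  421^1799=1400
  421^1800=99  421^1801=405  421^1802=823
Found 823 at exponent 1802.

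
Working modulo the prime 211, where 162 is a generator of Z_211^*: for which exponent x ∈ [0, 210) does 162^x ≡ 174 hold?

11

Successive powers of 162 modulo 211:
  162^0=1  162^1=162  162^2=80  162^3=89  162^4=70  162^5=157
  162^6=114  162^7=111  162^8=47  162^9=18  162^10=173  162^11=174
So 162^11 ≡ 174 (mod 211), giving x = 11.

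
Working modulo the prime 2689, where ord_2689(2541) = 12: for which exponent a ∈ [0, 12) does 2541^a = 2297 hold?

Successive powers of 2541 modulo 2689:
  2541^0=1  2541^1=2541  2541^2=392  2541^3=1142  2541^4=391  2541^5=1290
  2541^6=2688  2541^7=148  2541^8=2297
So 2541^8 ≡ 2297 (mod 2689), giving a = 8.

8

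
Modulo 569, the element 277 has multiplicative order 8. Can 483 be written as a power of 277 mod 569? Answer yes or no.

yes

⟨277⟩ has order 8; its elements mod 569 are {1, 76, 86, 277, 292, 483, 493, 568}.
483 is in this set.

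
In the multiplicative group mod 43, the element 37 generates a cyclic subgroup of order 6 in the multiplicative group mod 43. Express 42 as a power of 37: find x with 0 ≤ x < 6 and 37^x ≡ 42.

Successive powers of 37 modulo 43:
  37^0=1  37^1=37  37^2=36  37^3=42
So 37^3 ≡ 42 (mod 43), giving x = 3.

3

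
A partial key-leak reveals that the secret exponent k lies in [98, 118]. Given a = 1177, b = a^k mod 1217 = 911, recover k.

115

Compute 1177^98 mod 1217 = 1188, then multiply by 1177 repeatedly:
  1177^98=1188  1177^99=1160  1177^100=1063  1177^101=75  1177^102=651
  1177^103=734  1177^104=1065  1177^105=1212  1177^106=200  1177^107=519
  1177^108=1146  1177^109=406  1177^110=798  1177^111=939  1177^112=167
  1177^113=622  1177^114=677  1177^115=911
Found 911 at exponent 115.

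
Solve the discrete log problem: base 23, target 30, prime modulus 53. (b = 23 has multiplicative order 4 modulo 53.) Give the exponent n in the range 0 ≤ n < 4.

3

Successive powers of 23 modulo 53:
  23^0=1  23^1=23  23^2=52  23^3=30
So 23^3 ≡ 30 (mod 53), giving n = 3.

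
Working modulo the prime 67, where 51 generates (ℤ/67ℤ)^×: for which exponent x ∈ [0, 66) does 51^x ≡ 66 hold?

Baby-step giant-step with m = ceil(sqrt(66)) = 9.
Baby table (51^j mod 67 for j=0..8):
  0:1  1:51  2:55  3:58  4:10  5:41  6:14  7:44
  8:33
Giant step factor: 51^(-9) ≡ 42 (mod 67).
Scan 66·42^i mod 67 for i = 0, 1, …:
  i=0: 66   i=1: 25   i=2: 45   i=3: 14
Match at i=3, j=6: x = 3·9 + 6 = 33.

33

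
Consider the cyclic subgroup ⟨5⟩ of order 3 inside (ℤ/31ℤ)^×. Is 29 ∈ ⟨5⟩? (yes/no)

no

29 ∈ ⟨5⟩ iff 29^3 ≡ 1 (mod 31), since |⟨5⟩| = 3.
29^3 mod 31 = 23.
Since 23 ≠ 1, 29 does not lie in the subgroup.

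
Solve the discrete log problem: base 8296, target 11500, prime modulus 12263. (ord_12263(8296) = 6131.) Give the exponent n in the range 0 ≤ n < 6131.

914

Baby-step giant-step with m = ceil(sqrt(6131)) = 79.
Baby table (8296^j mod 12263 for j=0..78):
  0:1  1:8296  2:3660  3:172  4:4404  5:4107  6:5058  7:9445
  8:7413  9:11566  10:5824  11:11947  12:2746  13:8425  14:6963  15:6318
  16:2066  17:8125  18:7552  19:11988  20:11781  21:11329  22:1752  23:2937
  24:11034  25:7032  26:2381  27:9346  28:7730  29:4853  30:1059  31:5156
  32:832  33:10466  34:3896  35:8211  36:9754  37:7910  38:2047  39:9920
  40:11590  41:8720  42:1683  43:6874  44:3754  45:7427  46:5080  47:8012
  48:2092  49:3087  50:4608  51:4197  52:3655  53:7744  54:10630  55:3247
  56:7564  57:1173  58:6649  59:1130  60:5548  61:3169  62:10415  63:10005
  64:5496  65:982  66:4040  67:1061  68:9485  69:8152  70:10810  71:441
  72:4162  73:7607  74:2274  75:4610  76:8526  77:10975  78:8088
Giant step factor: 8296^(-79) ≡ 6534 (mod 12263).
Scan 11500·6534^i mod 12263 for i = 0, 1, …:
  i=0: 11500   i=1: 5599   i=2: 3337   i=3: 344
  i=4: 3567   i=5: 7078   i=6: 3879   i=7: 10028
  i=8: 1743   i=9: 8698   i=10: 5990   i=11: 7427
Match at i=11, j=45: n = 11·79 + 45 = 914.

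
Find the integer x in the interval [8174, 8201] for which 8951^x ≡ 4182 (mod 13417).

8180

Compute 8951^8174 mod 13417 = 2924, then multiply by 8951 repeatedly:
  8951^8174=2924  8951^8175=9574  8951^8176=2495  8951^8177=6857  8951^8178=7649
  8951^8179=12665  8951^8180=4182
Found 4182 at exponent 8180.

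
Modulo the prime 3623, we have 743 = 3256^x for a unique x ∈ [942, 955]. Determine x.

Compute 3256^942 mod 3623 = 1343, then multiply by 3256 repeatedly:
  3256^942=1343  3256^943=3470  3256^944=1806  3256^945=207  3256^946=114
  3256^947=1638  3256^948=272  3256^949=1620  3256^950=3255  3256^951=1005
  3256^952=711  3256^953=3542  3256^954=743
Found 743 at exponent 954.

954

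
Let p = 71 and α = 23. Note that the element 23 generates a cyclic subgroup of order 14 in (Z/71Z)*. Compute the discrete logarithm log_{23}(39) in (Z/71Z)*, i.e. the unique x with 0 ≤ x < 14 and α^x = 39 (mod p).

Successive powers of 23 modulo 71:
  23^0=1  23^1=23  23^2=32  23^3=26  23^4=30  23^5=51
  23^6=37  23^7=70  23^8=48  23^9=39
So 23^9 ≡ 39 (mod 71), giving x = 9.

9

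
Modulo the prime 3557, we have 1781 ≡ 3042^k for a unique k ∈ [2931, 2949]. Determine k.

Compute 3042^2931 mod 3557 = 998, then multiply by 3042 repeatedly:
  3042^2931=998  3042^2932=1795  3042^2933=395  3042^2934=2881  3042^2935=3111
  3042^2936=2042  3042^2937=1242  3042^2938=630  3042^2939=2794  3042^2940=1675
  3042^2941=1726  3042^2942=360  3042^2943=3121  3042^2944=449  3042^2945=3527
  3042^2946=1222  3042^2947=259  3042^2948=1781
Found 1781 at exponent 2948.

2948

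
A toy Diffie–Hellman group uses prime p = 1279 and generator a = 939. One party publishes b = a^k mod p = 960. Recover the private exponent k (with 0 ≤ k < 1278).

139

Baby-step giant-step with m = ceil(sqrt(1278)) = 36.
Baby table (939^j mod 1279 for j=0..35):
  0:1  1:939  2:490  3:949  4:927  5:733  6:185  7:1050
  8:1120  9:342  10:109  11:31  12:971  13:1121  14:2  15:599
  16:980  17:619  18:575  19:187  20:370  21:821  22:961  23:684
  24:218  25:62  26:663  27:963  28:4  29:1198  30:681  31:1238
  32:1150  33:374  34:740  35:363
Giant step factor: 939^(-36) ≡ 183 (mod 1279).
Scan 960·183^i mod 1279 for i = 0, 1, …:
  i=0: 960   i=1: 457   i=2: 496   i=3: 1238
Match at i=3, j=31: k = 3·36 + 31 = 139.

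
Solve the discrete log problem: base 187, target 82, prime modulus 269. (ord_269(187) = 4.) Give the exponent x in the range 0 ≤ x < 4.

Successive powers of 187 modulo 269:
  187^0=1  187^1=187  187^2=268  187^3=82
So 187^3 ≡ 82 (mod 269), giving x = 3.

3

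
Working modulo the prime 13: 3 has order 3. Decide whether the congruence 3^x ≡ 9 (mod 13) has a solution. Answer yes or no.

yes

9 ∈ ⟨3⟩ iff 9^3 ≡ 1 (mod 13), since |⟨3⟩| = 3.
9^3 mod 13 = 1.
Since 1 = 1, 9 lies in the subgroup.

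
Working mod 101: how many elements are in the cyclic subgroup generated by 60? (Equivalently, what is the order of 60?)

20

The order of 60 must divide p − 1 = 100 = 2^2 · 5^2.
Divisors: 1, 2, 4, 5, 10, 20, 25, 50, 100.
Check each in increasing order: 60^1 ≡ 60;  60^2 ≡ 65;  60^4 ≡ 84;  60^5 ≡ 91;  60^10 ≡ 100;  60^20 ≡ 1.
Smallest exponent giving 1 is 20.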